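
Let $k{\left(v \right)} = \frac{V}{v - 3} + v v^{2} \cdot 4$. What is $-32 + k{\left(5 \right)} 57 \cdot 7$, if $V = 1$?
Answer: $\frac{399335}{2} \approx 1.9967 \cdot 10^{5}$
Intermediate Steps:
$k{\left(v \right)} = \frac{1}{-3 + v} + 4 v^{3}$ ($k{\left(v \right)} = \frac{1}{v - 3} \cdot 1 + v v^{2} \cdot 4 = \frac{1}{-3 + v} 1 + v^{3} \cdot 4 = \frac{1}{-3 + v} + 4 v^{3}$)
$-32 + k{\left(5 \right)} 57 \cdot 7 = -32 + \frac{1 - 12 \cdot 5^{3} + 4 \cdot 5^{4}}{-3 + 5} \cdot 57 \cdot 7 = -32 + \frac{1 - 1500 + 4 \cdot 625}{2} \cdot 399 = -32 + \frac{1 - 1500 + 2500}{2} \cdot 399 = -32 + \frac{1}{2} \cdot 1001 \cdot 399 = -32 + \frac{1001}{2} \cdot 399 = -32 + \frac{399399}{2} = \frac{399335}{2}$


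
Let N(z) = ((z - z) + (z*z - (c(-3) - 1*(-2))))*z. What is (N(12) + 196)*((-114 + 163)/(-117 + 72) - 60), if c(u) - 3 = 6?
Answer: -4926208/45 ≈ -1.0947e+5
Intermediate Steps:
c(u) = 9 (c(u) = 3 + 6 = 9)
N(z) = z*(-11 + z²) (N(z) = ((z - z) + (z*z - (9 - 1*(-2))))*z = (0 + (z² - (9 + 2)))*z = (0 + (z² - 1*11))*z = (0 + (z² - 11))*z = (0 + (-11 + z²))*z = (-11 + z²)*z = z*(-11 + z²))
(N(12) + 196)*((-114 + 163)/(-117 + 72) - 60) = (12*(-11 + 12²) + 196)*((-114 + 163)/(-117 + 72) - 60) = (12*(-11 + 144) + 196)*(49/(-45) - 60) = (12*133 + 196)*(49*(-1/45) - 60) = (1596 + 196)*(-49/45 - 60) = 1792*(-2749/45) = -4926208/45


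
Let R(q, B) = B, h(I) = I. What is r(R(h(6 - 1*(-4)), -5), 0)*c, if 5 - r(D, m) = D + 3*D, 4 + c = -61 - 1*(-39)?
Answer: -650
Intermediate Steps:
c = -26 (c = -4 + (-61 - 1*(-39)) = -4 + (-61 + 39) = -4 - 22 = -26)
r(D, m) = 5 - 4*D (r(D, m) = 5 - (D + 3*D) = 5 - 4*D)
r(R(h(6 - 1*(-4)), -5), 0)*c = (5 - 4*(-5))*(-26) = (5 + 20)*(-26) = 25*(-26) = -650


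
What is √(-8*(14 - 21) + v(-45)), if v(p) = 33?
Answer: √89 ≈ 9.4340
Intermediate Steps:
√(-8*(14 - 21) + v(-45)) = √(-8*(14 - 21) + 33) = √(-8*(-7) + 33) = √(56 + 33) = √89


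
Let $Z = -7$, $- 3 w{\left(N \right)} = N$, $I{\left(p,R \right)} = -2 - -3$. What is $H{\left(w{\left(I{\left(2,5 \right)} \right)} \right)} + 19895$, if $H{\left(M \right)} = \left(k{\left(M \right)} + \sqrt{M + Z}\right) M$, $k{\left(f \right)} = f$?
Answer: $\frac{179056}{9} - \frac{i \sqrt{66}}{9} \approx 19895.0 - 0.90267 i$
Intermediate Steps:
$I{\left(p,R \right)} = 1$ ($I{\left(p,R \right)} = -2 + 3 = 1$)
$w{\left(N \right)} = - \frac{N}{3}$
$H{\left(M \right)} = M \left(M + \sqrt{-7 + M}\right)$ ($H{\left(M \right)} = \left(M + \sqrt{M - 7}\right) M = \left(M + \sqrt{-7 + M}\right) M = M \left(M + \sqrt{-7 + M}\right)$)
$H{\left(w{\left(I{\left(2,5 \right)} \right)} \right)} + 19895 = \left(- \frac{1}{3}\right) 1 \left(\left(- \frac{1}{3}\right) 1 + \sqrt{-7 - \frac{1}{3}}\right) + 19895 = - \frac{- \frac{1}{3} + \sqrt{-7 - \frac{1}{3}}}{3} + 19895 = - \frac{- \frac{1}{3} + \sqrt{- \frac{22}{3}}}{3} + 19895 = - \frac{- \frac{1}{3} + \frac{i \sqrt{66}}{3}}{3} + 19895 = \left(\frac{1}{9} - \frac{i \sqrt{66}}{9}\right) + 19895 = \frac{179056}{9} - \frac{i \sqrt{66}}{9}$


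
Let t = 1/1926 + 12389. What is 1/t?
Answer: 1926/23861215 ≈ 8.0717e-5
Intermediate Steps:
t = 23861215/1926 (t = 1/1926 + 12389 = 23861215/1926 ≈ 12389.)
1/t = 1/(23861215/1926) = 1926/23861215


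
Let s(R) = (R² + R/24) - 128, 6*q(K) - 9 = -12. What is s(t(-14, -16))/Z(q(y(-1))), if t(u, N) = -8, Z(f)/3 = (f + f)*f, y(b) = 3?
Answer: -386/9 ≈ -42.889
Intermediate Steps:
q(K) = -½ (q(K) = 3/2 + (⅙)*(-12) = 3/2 - 2 = -½)
Z(f) = 6*f² (Z(f) = 3*((f + f)*f) = 3*((2*f)*f) = 3*(2*f²) = 6*f²)
s(R) = -128 + R² + R/24 (s(R) = (R² + R/24) - 128 = -128 + R² + R/24)
s(t(-14, -16))/Z(q(y(-1))) = (-128 + (-8)² + (1/24)*(-8))/((6*(-½)²)) = (-128 + 64 - ⅓)/((6*(¼))) = -193/(3*3/2) = -193/3*⅔ = -386/9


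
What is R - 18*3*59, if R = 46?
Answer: -3140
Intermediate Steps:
R - 18*3*59 = 46 - 18*3*59 = 46 - 54*59 = 46 - 3186 = -3140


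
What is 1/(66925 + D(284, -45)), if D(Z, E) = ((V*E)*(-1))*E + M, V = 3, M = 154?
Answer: 1/61004 ≈ 1.6392e-5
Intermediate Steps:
D(Z, E) = 154 - 3*E² (D(Z, E) = ((3*E)*(-1))*E + 154 = (-3*E)*E + 154 = -3*E² + 154 = 154 - 3*E²)
1/(66925 + D(284, -45)) = 1/(66925 + (154 - 3*(-45)²)) = 1/(66925 + (154 - 3*2025)) = 1/(66925 + (154 - 6075)) = 1/(66925 - 5921) = 1/61004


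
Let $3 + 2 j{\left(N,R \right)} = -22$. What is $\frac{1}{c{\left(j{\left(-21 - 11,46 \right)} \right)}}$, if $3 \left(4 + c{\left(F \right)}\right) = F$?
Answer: $- \frac{6}{49} \approx -0.12245$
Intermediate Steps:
$j{\left(N,R \right)} = - \frac{25}{2}$ ($j{\left(N,R \right)} = - \frac{3}{2} + \frac{1}{2} \left(-22\right) = - \frac{3}{2} - 11 = - \frac{25}{2}$)
$c{\left(F \right)} = -4 + \frac{F}{3}$
$\frac{1}{c{\left(j{\left(-21 - 11,46 \right)} \right)}} = \frac{1}{-4 + \frac{1}{3} \left(- \frac{25}{2}\right)} = \frac{1}{-4 - \frac{25}{6}} = \frac{1}{- \frac{49}{6}} = - \frac{6}{49}$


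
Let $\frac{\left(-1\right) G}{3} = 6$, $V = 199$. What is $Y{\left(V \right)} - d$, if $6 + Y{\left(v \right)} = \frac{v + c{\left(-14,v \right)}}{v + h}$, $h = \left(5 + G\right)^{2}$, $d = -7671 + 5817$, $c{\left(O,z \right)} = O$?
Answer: $\frac{680249}{368} \approx 1848.5$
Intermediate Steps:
$G = -18$ ($G = \left(-3\right) 6 = -18$)
$d = -1854$
$h = 169$ ($h = \left(5 - 18\right)^{2} = \left(-13\right)^{2} = 169$)
$Y{\left(v \right)} = -6 + \frac{-14 + v}{169 + v}$ ($Y{\left(v \right)} = -6 + \frac{v - 14}{v + 169} = -6 + \frac{-14 + v}{169 + v}$)
$Y{\left(V \right)} - d = \frac{-1028 - 995}{169 + 199} - -1854 = \frac{-1028 - 995}{368} + 1854 = \frac{1}{368} \left(-2023\right) + 1854 = - \frac{2023}{368} + 1854 = \frac{680249}{368}$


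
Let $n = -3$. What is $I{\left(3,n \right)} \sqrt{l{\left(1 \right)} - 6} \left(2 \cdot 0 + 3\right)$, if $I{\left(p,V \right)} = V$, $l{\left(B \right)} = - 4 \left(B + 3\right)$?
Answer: $- 9 i \sqrt{22} \approx - 42.214 i$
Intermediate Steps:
$l{\left(B \right)} = -12 - 4 B$ ($l{\left(B \right)} = - 4 \left(3 + B\right) = -12 - 4 B$)
$I{\left(3,n \right)} \sqrt{l{\left(1 \right)} - 6} \left(2 \cdot 0 + 3\right) = - 3 \sqrt{\left(-12 - 4\right) - 6} \left(2 \cdot 0 + 3\right) = - 3 \sqrt{\left(-12 - 4\right) - 6} \left(0 + 3\right) = - 3 \sqrt{-16 - 6} \cdot 3 = - 3 \sqrt{-22} \cdot 3 = - 3 i \sqrt{22} \cdot 3 = - 9 i \sqrt{22}$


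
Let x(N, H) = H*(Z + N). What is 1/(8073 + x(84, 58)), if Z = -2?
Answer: 1/12829 ≈ 7.7948e-5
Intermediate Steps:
x(N, H) = H*(-2 + N)
1/(8073 + x(84, 58)) = 1/(8073 + 58*(-2 + 84)) = 1/(8073 + 58*82) = 1/(8073 + 4756) = 1/12829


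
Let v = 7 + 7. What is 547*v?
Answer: 7658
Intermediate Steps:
v = 14
547*v = 547*14 = 7658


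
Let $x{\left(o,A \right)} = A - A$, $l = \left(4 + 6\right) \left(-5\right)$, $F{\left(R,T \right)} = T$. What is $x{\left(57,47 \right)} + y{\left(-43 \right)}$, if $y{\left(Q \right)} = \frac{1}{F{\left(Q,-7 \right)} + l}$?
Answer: $- \frac{1}{57} \approx -0.017544$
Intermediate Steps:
$l = -50$ ($l = 10 \left(-5\right) = -50$)
$x{\left(o,A \right)} = 0$
$y{\left(Q \right)} = - \frac{1}{57}$ ($y{\left(Q \right)} = \frac{1}{-7 - 50} = \frac{1}{-57} = - \frac{1}{57}$)
$x{\left(57,47 \right)} + y{\left(-43 \right)} = 0 - \frac{1}{57} = - \frac{1}{57}$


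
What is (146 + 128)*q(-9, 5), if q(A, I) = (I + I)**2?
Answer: 27400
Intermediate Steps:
q(A, I) = 4*I**2 (q(A, I) = (2*I)**2 = 4*I**2)
(146 + 128)*q(-9, 5) = (146 + 128)*(4*5**2) = 274*(4*25) = 274*100 = 27400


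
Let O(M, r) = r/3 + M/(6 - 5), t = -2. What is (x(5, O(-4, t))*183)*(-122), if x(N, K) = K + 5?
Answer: -7442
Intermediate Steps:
O(M, r) = M + r/3 (O(M, r) = r*(⅓) + M/1 = r/3 + M*1 = r/3 + M = M + r/3)
x(N, K) = 5 + K
(x(5, O(-4, t))*183)*(-122) = ((5 + (-4 + (⅓)*(-2)))*183)*(-122) = ((5 + (-4 - ⅔))*183)*(-122) = ((5 - 14/3)*183)*(-122) = ((⅓)*183)*(-122) = 61*(-122) = -7442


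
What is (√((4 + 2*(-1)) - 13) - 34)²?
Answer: (34 - I*√11)² ≈ 1145.0 - 225.53*I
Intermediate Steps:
(√((4 + 2*(-1)) - 13) - 34)² = (√((4 - 2) - 13) - 34)² = (√(2 - 13) - 34)² = (√(-11) - 34)² = (I*√11 - 34)² = (-34 + I*√11)²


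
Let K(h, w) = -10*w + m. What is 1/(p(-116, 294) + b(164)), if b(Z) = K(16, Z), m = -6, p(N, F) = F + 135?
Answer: -1/1217 ≈ -0.00082169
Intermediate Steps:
p(N, F) = 135 + F
K(h, w) = -6 - 10*w (K(h, w) = -10*w - 6 = -6 - 10*w)
b(Z) = -6 - 10*Z
1/(p(-116, 294) + b(164)) = 1/((135 + 294) + (-6 - 10*164)) = 1/(429 + (-6 - 1640)) = 1/(429 - 1646) = 1/(-1217) = -1/1217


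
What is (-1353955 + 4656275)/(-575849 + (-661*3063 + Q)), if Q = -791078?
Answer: -47176/48451 ≈ -0.97368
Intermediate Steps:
(-1353955 + 4656275)/(-575849 + (-661*3063 + Q)) = (-1353955 + 4656275)/(-575849 + (-661*3063 - 791078)) = 3302320/(-575849 + (-2024643 - 791078)) = 3302320/(-575849 - 2815721) = 3302320/(-3391570) = 3302320*(-1/3391570) = -47176/48451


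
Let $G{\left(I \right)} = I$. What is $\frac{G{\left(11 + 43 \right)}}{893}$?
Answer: $\frac{54}{893} \approx 0.06047$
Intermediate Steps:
$\frac{G{\left(11 + 43 \right)}}{893} = \frac{11 + 43}{893} = 54 \cdot \frac{1}{893} = \frac{54}{893}$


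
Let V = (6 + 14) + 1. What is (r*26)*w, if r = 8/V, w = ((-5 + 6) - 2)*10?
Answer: -2080/21 ≈ -99.048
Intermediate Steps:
V = 21 (V = 20 + 1 = 21)
w = -10 (w = (1 - 2)*10 = -1*10 = -10)
r = 8/21 ≈ 0.38095
(r*26)*w = ((8/21)*26)*(-10) = (208/21)*(-10) = -2080/21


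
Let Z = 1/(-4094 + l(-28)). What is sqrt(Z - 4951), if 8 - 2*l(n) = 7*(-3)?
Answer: I*sqrt(329584526549)/8159 ≈ 70.363*I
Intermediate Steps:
l(n) = 29/2 (l(n) = 4 - 7*(-3)/2 = 4 - 1/2*(-21) = 4 + 21/2 = 29/2)
Z = -2/8159 (Z = 1/(-4094 + 29/2) = 1/(-8159/2) = -2/8159 ≈ -0.00024513)
sqrt(Z - 4951) = sqrt(-2/8159 - 4951) = sqrt(-40395211/8159) = I*sqrt(329584526549)/8159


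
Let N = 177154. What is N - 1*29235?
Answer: 147919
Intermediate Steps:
N - 1*29235 = 177154 - 1*29235 = 177154 - 29235 = 147919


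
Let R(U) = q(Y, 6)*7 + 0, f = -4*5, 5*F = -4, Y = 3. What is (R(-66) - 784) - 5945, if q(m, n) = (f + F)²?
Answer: -92513/25 ≈ -3700.5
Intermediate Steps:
F = -⅘ (F = (⅕)*(-4) = -⅘ ≈ -0.80000)
f = -20
q(m, n) = 10816/25 (q(m, n) = (-20 - ⅘)² = (-104/5)² = 10816/25)
R(U) = 75712/25 (R(U) = (10816/25)*7 + 0 = 75712/25 + 0 = 75712/25)
(R(-66) - 784) - 5945 = (75712/25 - 784) - 5945 = 56112/25 - 5945 = -92513/25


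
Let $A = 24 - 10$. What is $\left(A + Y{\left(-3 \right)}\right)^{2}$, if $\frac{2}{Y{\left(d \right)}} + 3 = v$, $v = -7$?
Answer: $\frac{4761}{25} \approx 190.44$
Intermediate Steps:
$Y{\left(d \right)} = - \frac{1}{5}$ ($Y{\left(d \right)} = \frac{2}{-3 - 7} = \frac{2}{-10} = 2 \left(- \frac{1}{10}\right) = - \frac{1}{5}$)
$A = 14$
$\left(A + Y{\left(-3 \right)}\right)^{2} = \left(14 - \frac{1}{5}\right)^{2} = \left(\frac{69}{5}\right)^{2} = \frac{4761}{25}$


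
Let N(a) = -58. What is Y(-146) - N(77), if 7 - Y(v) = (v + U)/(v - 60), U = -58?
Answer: 6593/103 ≈ 64.010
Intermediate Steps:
Y(v) = 7 - (-58 + v)/(-60 + v) (Y(v) = 7 - (v - 58)/(v - 60) = 7 - (-58 + v)/(-60 + v))
Y(-146) - N(77) = 2*(-181 + 3*(-146))/(-60 - 146) - 1*(-58) = 2*(-181 - 438)/(-206) + 58 = 2*(-1/206)*(-619) + 58 = 619/103 + 58 = 6593/103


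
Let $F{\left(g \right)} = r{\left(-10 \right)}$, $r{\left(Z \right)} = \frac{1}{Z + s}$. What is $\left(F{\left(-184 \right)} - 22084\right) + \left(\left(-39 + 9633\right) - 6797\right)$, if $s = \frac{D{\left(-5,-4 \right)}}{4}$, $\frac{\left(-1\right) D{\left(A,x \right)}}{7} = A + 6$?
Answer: $- \frac{906493}{47} \approx -19287.0$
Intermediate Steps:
$D{\left(A,x \right)} = -42 - 7 A$ ($D{\left(A,x \right)} = - 7 \left(A + 6\right) = - 7 \left(6 + A\right) = -42 - 7 A$)
$s = - \frac{7}{4}$ ($s = \frac{-42 - -35}{4} = \left(-42 + 35\right) \frac{1}{4} = \left(-7\right) \frac{1}{4} = - \frac{7}{4} \approx -1.75$)
$r{\left(Z \right)} = \frac{1}{- \frac{7}{4} + Z}$ ($r{\left(Z \right)} = \frac{1}{Z - \frac{7}{4}} = \frac{1}{- \frac{7}{4} + Z}$)
$F{\left(g \right)} = - \frac{4}{47}$ ($F{\left(g \right)} = \frac{4}{-7 + 4 \left(-10\right)} = \frac{4}{-7 - 40} = \frac{4}{-47} = 4 \left(- \frac{1}{47}\right) = - \frac{4}{47}$)
$\left(F{\left(-184 \right)} - 22084\right) + \left(\left(-39 + 9633\right) - 6797\right) = \left(- \frac{4}{47} - 22084\right) + \left(\left(-39 + 9633\right) - 6797\right) = - \frac{1037952}{47} + \left(9594 - 6797\right) = - \frac{1037952}{47} + 2797 = - \frac{906493}{47}$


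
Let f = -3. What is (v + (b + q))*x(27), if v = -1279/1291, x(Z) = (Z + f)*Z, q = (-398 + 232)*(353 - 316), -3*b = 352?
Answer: -5237186760/1291 ≈ -4.0567e+6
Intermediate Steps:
b = -352/3 (b = -1/3*352 = -352/3 ≈ -117.33)
q = -6142 (q = -166*37 = -6142)
x(Z) = Z*(-3 + Z) (x(Z) = (Z - 3)*Z = (-3 + Z)*Z = Z*(-3 + Z))
v = -1279/1291 (v = -1279*1/1291 = -1279/1291 ≈ -0.99070)
(v + (b + q))*x(27) = (-1279/1291 + (-352/3 - 6142))*(27*(-3 + 27)) = (-1279/1291 - 18778/3)*(27*24) = -24246235/3873*648 = -5237186760/1291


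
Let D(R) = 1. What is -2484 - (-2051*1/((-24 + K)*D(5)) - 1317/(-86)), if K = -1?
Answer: -5549911/2150 ≈ -2581.4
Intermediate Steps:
-2484 - (-2051*1/((-24 + K)*D(5)) - 1317/(-86)) = -2484 - (-2051/(-24 - 1) - 1317/(-86)) = -2484 - (-2051/((-25*1)) - 1317*(-1/86)) = -2484 - (-2051/(-25) + 1317/86) = -2484 - (-2051*(-1/25) + 1317/86) = -2484 - (2051/25 + 1317/86) = -2484 - 1*209311/2150 = -2484 - 209311/2150 = -5549911/2150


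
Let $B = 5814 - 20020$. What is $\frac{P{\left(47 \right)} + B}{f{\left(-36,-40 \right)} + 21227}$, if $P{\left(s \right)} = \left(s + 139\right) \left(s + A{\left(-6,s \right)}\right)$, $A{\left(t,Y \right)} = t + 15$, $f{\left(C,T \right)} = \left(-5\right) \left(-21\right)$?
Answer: $- \frac{1895}{10666} \approx -0.17767$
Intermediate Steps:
$f{\left(C,T \right)} = 105$
$A{\left(t,Y \right)} = 15 + t$
$P{\left(s \right)} = \left(9 + s\right) \left(139 + s\right)$ ($P{\left(s \right)} = \left(s + 139\right) \left(s + \left(15 - 6\right)\right) = \left(139 + s\right) \left(s + 9\right) = \left(139 + s\right) \left(9 + s\right) = \left(9 + s\right) \left(139 + s\right)$)
$B = -14206$ ($B = 5814 - 20020 = -14206$)
$\frac{P{\left(47 \right)} + B}{f{\left(-36,-40 \right)} + 21227} = \frac{\left(1251 + 47^{2} + 148 \cdot 47\right) - 14206}{105 + 21227} = \frac{\left(1251 + 2209 + 6956\right) - 14206}{21332} = \left(10416 - 14206\right) \frac{1}{21332} = \left(-3790\right) \frac{1}{21332} = - \frac{1895}{10666}$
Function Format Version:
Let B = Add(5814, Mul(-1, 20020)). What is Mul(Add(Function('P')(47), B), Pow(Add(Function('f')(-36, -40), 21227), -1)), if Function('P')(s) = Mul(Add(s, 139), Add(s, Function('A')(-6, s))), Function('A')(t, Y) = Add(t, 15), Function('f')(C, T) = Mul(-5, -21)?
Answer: Rational(-1895, 10666) ≈ -0.17767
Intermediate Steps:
Function('f')(C, T) = 105
Function('A')(t, Y) = Add(15, t)
Function('P')(s) = Mul(Add(9, s), Add(139, s)) (Function('P')(s) = Mul(Add(s, 139), Add(s, Add(15, -6))) = Mul(Add(139, s), Add(s, 9)) = Mul(Add(139, s), Add(9, s)) = Mul(Add(9, s), Add(139, s)))
B = -14206 (B = Add(5814, -20020) = -14206)
Mul(Add(Function('P')(47), B), Pow(Add(Function('f')(-36, -40), 21227), -1)) = Mul(Add(Add(1251, Pow(47, 2), Mul(148, 47)), -14206), Pow(Add(105, 21227), -1)) = Mul(Add(Add(1251, 2209, 6956), -14206), Pow(21332, -1)) = Mul(Add(10416, -14206), Rational(1, 21332)) = Mul(-3790, Rational(1, 21332)) = Rational(-1895, 10666)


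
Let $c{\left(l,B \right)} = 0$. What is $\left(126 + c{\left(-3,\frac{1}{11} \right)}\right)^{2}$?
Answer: $15876$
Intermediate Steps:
$\left(126 + c{\left(-3,\frac{1}{11} \right)}\right)^{2} = \left(126 + 0\right)^{2} = 126^{2} = 15876$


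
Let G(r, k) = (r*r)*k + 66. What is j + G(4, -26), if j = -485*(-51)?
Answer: 24385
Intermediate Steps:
j = 24735
G(r, k) = 66 + k*r**2 (G(r, k) = r**2*k + 66 = k*r**2 + 66 = 66 + k*r**2)
j + G(4, -26) = 24735 + (66 - 26*4**2) = 24735 + (66 - 26*16) = 24735 + (66 - 416) = 24735 - 350 = 24385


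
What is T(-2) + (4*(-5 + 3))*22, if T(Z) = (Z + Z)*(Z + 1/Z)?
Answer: -166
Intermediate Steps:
T(Z) = 2*Z*(Z + 1/Z) (T(Z) = (2*Z)*(Z + 1/Z) = 2*Z*(Z + 1/Z))
T(-2) + (4*(-5 + 3))*22 = (2 + 2*(-2)²) + (4*(-5 + 3))*22 = (2 + 2*4) + (4*(-2))*22 = (2 + 8) - 8*22 = 10 - 176 = -166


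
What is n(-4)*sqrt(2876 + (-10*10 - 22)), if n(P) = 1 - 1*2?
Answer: -9*sqrt(34) ≈ -52.479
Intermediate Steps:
n(P) = -1 (n(P) = 1 - 2 = -1)
n(-4)*sqrt(2876 + (-10*10 - 22)) = -sqrt(2876 + (-10*10 - 22)) = -sqrt(2876 + (-100 - 22)) = -sqrt(2876 - 122) = -sqrt(2754) = -9*sqrt(34)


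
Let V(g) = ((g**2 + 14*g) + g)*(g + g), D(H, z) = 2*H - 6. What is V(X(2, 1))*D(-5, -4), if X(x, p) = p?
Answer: -512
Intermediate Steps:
D(H, z) = -6 + 2*H
V(g) = 2*g*(g**2 + 15*g) (V(g) = (g**2 + 15*g)*(2*g) = 2*g*(g**2 + 15*g))
V(X(2, 1))*D(-5, -4) = (2*1**2*(15 + 1))*(-6 + 2*(-5)) = (2*1*16)*(-6 - 10) = 32*(-16) = -512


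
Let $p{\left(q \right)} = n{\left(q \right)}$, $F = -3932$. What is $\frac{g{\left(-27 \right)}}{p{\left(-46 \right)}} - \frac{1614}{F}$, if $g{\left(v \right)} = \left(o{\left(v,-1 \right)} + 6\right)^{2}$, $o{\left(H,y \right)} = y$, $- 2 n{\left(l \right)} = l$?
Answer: $\frac{67711}{45218} \approx 1.4974$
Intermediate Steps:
$n{\left(l \right)} = - \frac{l}{2}$
$p{\left(q \right)} = - \frac{q}{2}$
$g{\left(v \right)} = 25$ ($g{\left(v \right)} = \left(-1 + 6\right)^{2} = 5^{2} = 25$)
$\frac{g{\left(-27 \right)}}{p{\left(-46 \right)}} - \frac{1614}{F} = \frac{25}{\left(- \frac{1}{2}\right) \left(-46\right)} - \frac{1614}{-3932} = \frac{25}{23} - - \frac{807}{1966} = 25 \cdot \frac{1}{23} + \frac{807}{1966} = \frac{25}{23} + \frac{807}{1966} = \frac{67711}{45218}$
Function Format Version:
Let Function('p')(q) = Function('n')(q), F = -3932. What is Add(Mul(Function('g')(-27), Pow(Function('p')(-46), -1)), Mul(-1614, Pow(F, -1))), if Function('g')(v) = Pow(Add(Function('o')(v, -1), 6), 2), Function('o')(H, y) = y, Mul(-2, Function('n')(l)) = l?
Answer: Rational(67711, 45218) ≈ 1.4974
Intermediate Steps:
Function('n')(l) = Mul(Rational(-1, 2), l)
Function('p')(q) = Mul(Rational(-1, 2), q)
Function('g')(v) = 25 (Function('g')(v) = Pow(Add(-1, 6), 2) = Pow(5, 2) = 25)
Add(Mul(Function('g')(-27), Pow(Function('p')(-46), -1)), Mul(-1614, Pow(F, -1))) = Add(Mul(25, Pow(Mul(Rational(-1, 2), -46), -1)), Mul(-1614, Pow(-3932, -1))) = Add(Mul(25, Pow(23, -1)), Mul(-1614, Rational(-1, 3932))) = Add(Mul(25, Rational(1, 23)), Rational(807, 1966)) = Add(Rational(25, 23), Rational(807, 1966)) = Rational(67711, 45218)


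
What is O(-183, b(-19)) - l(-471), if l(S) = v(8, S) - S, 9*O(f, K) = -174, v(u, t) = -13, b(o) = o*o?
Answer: -1432/3 ≈ -477.33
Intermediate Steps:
b(o) = o²
O(f, K) = -58/3 (O(f, K) = (⅑)*(-174) = -58/3)
l(S) = -13 - S
O(-183, b(-19)) - l(-471) = -58/3 - (-13 - 1*(-471)) = -58/3 - (-13 + 471) = -58/3 - 1*458 = -58/3 - 458 = -1432/3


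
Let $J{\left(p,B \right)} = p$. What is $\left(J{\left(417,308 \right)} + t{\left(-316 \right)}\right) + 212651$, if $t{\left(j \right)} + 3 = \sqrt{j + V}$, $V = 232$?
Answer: $213065 + 2 i \sqrt{21} \approx 2.1307 \cdot 10^{5} + 9.1651 i$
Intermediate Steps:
$t{\left(j \right)} = -3 + \sqrt{232 + j}$ ($t{\left(j \right)} = -3 + \sqrt{j + 232} = -3 + \sqrt{232 + j}$)
$\left(J{\left(417,308 \right)} + t{\left(-316 \right)}\right) + 212651 = \left(417 - \left(3 - \sqrt{232 - 316}\right)\right) + 212651 = \left(417 - \left(3 - \sqrt{-84}\right)\right) + 212651 = \left(417 - \left(3 - 2 i \sqrt{21}\right)\right) + 212651 = \left(414 + 2 i \sqrt{21}\right) + 212651 = 213065 + 2 i \sqrt{21}$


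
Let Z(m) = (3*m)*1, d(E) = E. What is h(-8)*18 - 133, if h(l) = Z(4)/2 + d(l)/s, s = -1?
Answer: 119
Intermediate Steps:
Z(m) = 3*m
h(l) = 6 - l (h(l) = (3*4)/2 + l/(-1) = 12*(1/2) + l*(-1) = 6 - l)
h(-8)*18 - 133 = (6 - 1*(-8))*18 - 133 = (6 + 8)*18 - 133 = 14*18 - 133 = 252 - 133 = 119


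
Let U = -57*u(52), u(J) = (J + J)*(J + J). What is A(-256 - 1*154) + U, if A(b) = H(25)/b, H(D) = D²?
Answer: -50554109/82 ≈ -6.1651e+5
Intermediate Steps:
u(J) = 4*J² (u(J) = (2*J)*(2*J) = 4*J²)
U = -616512 (U = -228*52² = -228*2704 = -57*10816 = -616512)
A(b) = 625/b (A(b) = 25²/b = 625/b)
A(-256 - 1*154) + U = 625/(-256 - 1*154) - 616512 = 625/(-256 - 154) - 616512 = 625/(-410) - 616512 = 625*(-1/410) - 616512 = -125/82 - 616512 = -50554109/82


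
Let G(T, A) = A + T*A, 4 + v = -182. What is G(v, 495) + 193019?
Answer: 101444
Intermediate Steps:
v = -186 (v = -4 - 182 = -186)
G(T, A) = A + A*T
G(v, 495) + 193019 = 495*(1 - 186) + 193019 = 495*(-185) + 193019 = -91575 + 193019 = 101444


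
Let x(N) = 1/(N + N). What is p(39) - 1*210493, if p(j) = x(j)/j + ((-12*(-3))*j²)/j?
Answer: -636048737/3042 ≈ -2.0909e+5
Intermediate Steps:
x(N) = 1/(2*N)
p(j) = 1/(2*j²) + 36*j (p(j) = (1/(2*j))/j + ((-12*(-3))*j²)/j = 1/(2*j²) + (36*j²)/j = 1/(2*j²) + 36*j)
p(39) - 1*210493 = ((½)/39² + 36*39) - 1*210493 = ((½)*(1/1521) + 1404) - 210493 = (1/3042 + 1404) - 210493 = 4270969/3042 - 210493 = -636048737/3042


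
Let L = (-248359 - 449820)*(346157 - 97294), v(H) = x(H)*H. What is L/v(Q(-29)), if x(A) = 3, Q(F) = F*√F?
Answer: -173750920477*I*√29/2523 ≈ -3.7086e+8*I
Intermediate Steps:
Q(F) = F^(3/2)
v(H) = 3*H
L = -173750920477 (L = -698179*248863 = -173750920477)
L/v(Q(-29)) = -173750920477*I*√29/2523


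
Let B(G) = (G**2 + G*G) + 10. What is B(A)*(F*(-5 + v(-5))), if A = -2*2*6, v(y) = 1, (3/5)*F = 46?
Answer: -1069040/3 ≈ -3.5635e+5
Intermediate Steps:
F = 230/3 (F = (5/3)*46 = 230/3 ≈ 76.667)
A = -24 (A = -4*6 = -24)
B(G) = 10 + 2*G**2 (B(G) = (G**2 + G**2) + 10 = 2*G**2 + 10 = 10 + 2*G**2)
B(A)*(F*(-5 + v(-5))) = (10 + 2*(-24)**2)*(230*(-5 + 1)/3) = (10 + 2*576)*((230/3)*(-4)) = (10 + 1152)*(-920/3) = 1162*(-920/3) = -1069040/3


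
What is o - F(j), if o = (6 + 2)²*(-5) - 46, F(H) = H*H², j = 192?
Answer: -7078254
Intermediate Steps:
F(H) = H³
o = -366 (o = 8²*(-5) - 46 = 64*(-5) - 46 = -320 - 46 = -366)
o - F(j) = -366 - 1*192³ = -366 - 1*7077888 = -366 - 7077888 = -7078254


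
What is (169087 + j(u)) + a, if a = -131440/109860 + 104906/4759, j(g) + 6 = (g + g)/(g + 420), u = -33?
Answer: 63360765933071/374690347 ≈ 1.6910e+5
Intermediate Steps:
j(g) = -6 + 2*g/(420 + g) (j(g) = -6 + (g + g)/(g + 420) = -6 + (2*g)/(420 + g) = -6 + 2*g/(420 + g))
a = 544972510/26141187 (a = -131440*1/109860 + 104906*(1/4759) = -6572/5493 + 104906/4759 = 544972510/26141187 ≈ 20.847)
(169087 + j(u)) + a = (169087 + 4*(-630 - 1*(-33))/(420 - 33)) + 544972510/26141187 = (169087 + 4*(-630 + 33)/387) + 544972510/26141187 = (169087 + 4*(1/387)*(-597)) + 544972510/26141187 = (169087 - 796/129) + 544972510/26141187 = 21811427/129 + 544972510/26141187 = 63360765933071/374690347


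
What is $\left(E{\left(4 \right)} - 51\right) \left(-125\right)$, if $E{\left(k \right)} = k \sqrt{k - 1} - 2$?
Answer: $6625 - 500 \sqrt{3} \approx 5759.0$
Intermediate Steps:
$E{\left(k \right)} = -2 + k \sqrt{-1 + k}$ ($E{\left(k \right)} = k \sqrt{-1 + k} - 2 = -2 + k \sqrt{-1 + k}$)
$\left(E{\left(4 \right)} - 51\right) \left(-125\right) = \left(\left(-2 + 4 \sqrt{-1 + 4}\right) - 51\right) \left(-125\right) = \left(\left(-2 + 4 \sqrt{3}\right) - 51\right) \left(-125\right) = \left(-53 + 4 \sqrt{3}\right) \left(-125\right) = 6625 - 500 \sqrt{3}$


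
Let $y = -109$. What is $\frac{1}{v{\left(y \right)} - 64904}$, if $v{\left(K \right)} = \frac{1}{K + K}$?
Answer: $- \frac{218}{14149073} \approx -1.5407 \cdot 10^{-5}$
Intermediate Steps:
$v{\left(K \right)} = \frac{1}{2 K}$
$\frac{1}{v{\left(y \right)} - 64904} = \frac{1}{\frac{1}{2 \left(-109\right)} - 64904} = \frac{1}{\frac{1}{2} \left(- \frac{1}{109}\right) - 64904} = \frac{1}{- \frac{1}{218} - 64904} = \frac{1}{- \frac{14149073}{218}} = - \frac{218}{14149073}$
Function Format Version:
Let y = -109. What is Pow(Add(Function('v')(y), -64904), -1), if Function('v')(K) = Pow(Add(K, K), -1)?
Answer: Rational(-218, 14149073) ≈ -1.5407e-5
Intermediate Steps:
Function('v')(K) = Mul(Rational(1, 2), Pow(K, -1)) (Function('v')(K) = Pow(Mul(2, K), -1) = Mul(Rational(1, 2), Pow(K, -1)))
Pow(Add(Function('v')(y), -64904), -1) = Pow(Add(Mul(Rational(1, 2), Pow(-109, -1)), -64904), -1) = Pow(Add(Mul(Rational(1, 2), Rational(-1, 109)), -64904), -1) = Pow(Add(Rational(-1, 218), -64904), -1) = Pow(Rational(-14149073, 218), -1) = Rational(-218, 14149073)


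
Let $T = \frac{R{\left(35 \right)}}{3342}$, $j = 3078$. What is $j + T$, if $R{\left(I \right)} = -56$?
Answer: $\frac{5143310}{1671} \approx 3078.0$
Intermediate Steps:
$T = - \frac{28}{1671}$ ($T = - \frac{56}{3342} = \left(-56\right) \frac{1}{3342} = - \frac{28}{1671} \approx -0.016756$)
$j + T = 3078 - \frac{28}{1671} = \frac{5143310}{1671}$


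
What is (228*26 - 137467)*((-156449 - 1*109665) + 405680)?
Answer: -18358372074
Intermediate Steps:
(228*26 - 137467)*((-156449 - 1*109665) + 405680) = (5928 - 137467)*((-156449 - 109665) + 405680) = -131539*(-266114 + 405680) = -131539*139566 = -18358372074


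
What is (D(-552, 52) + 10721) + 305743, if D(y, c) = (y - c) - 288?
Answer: 315572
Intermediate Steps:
D(y, c) = -288 + y - c
(D(-552, 52) + 10721) + 305743 = ((-288 - 552 - 1*52) + 10721) + 305743 = ((-288 - 552 - 52) + 10721) + 305743 = (-892 + 10721) + 305743 = 9829 + 305743 = 315572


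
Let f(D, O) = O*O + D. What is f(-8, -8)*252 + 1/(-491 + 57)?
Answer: 6124607/434 ≈ 14112.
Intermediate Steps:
f(D, O) = D + O² (f(D, O) = O² + D = D + O²)
f(-8, -8)*252 + 1/(-491 + 57) = (-8 + (-8)²)*252 + 1/(-491 + 57) = (-8 + 64)*252 + 1/(-434) = 56*252 - 1/434 = 14112 - 1/434 = 6124607/434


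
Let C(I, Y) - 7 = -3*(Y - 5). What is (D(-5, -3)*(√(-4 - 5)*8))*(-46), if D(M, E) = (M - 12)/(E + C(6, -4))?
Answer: 18768*I/31 ≈ 605.42*I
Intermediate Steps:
C(I, Y) = 22 - 3*Y (C(I, Y) = 7 - 3*(Y - 5) = 7 - 3*(-5 + Y) = 7 + (15 - 3*Y) = 22 - 3*Y)
D(M, E) = (-12 + M)/(34 + E) (D(M, E) = (M - 12)/(E + (22 - 3*(-4))) = (-12 + M)/(E + (22 + 12)) = (-12 + M)/(E + 34) = (-12 + M)/(34 + E))
(D(-5, -3)*(√(-4 - 5)*8))*(-46) = (((-12 - 5)/(34 - 3))*(√(-4 - 5)*8))*(-46) = ((-17/31)*(√(-9)*8))*(-46) = (((1/31)*(-17))*((3*I)*8))*(-46) = -408*I/31*(-46) = 18768*I/31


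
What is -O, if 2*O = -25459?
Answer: 25459/2 ≈ 12730.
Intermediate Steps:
O = -25459/2 (O = (1/2)*(-25459) = -25459/2 ≈ -12730.)
-O = -1*(-25459/2) = 25459/2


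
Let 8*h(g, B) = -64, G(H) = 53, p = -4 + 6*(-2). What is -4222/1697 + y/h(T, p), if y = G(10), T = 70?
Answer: -123717/13576 ≈ -9.1129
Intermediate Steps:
p = -16 (p = -4 - 12 = -16)
h(g, B) = -8 (h(g, B) = (⅛)*(-64) = -8)
y = 53
-4222/1697 + y/h(T, p) = -4222/1697 + 53/(-8) = -4222*1/1697 + 53*(-⅛) = -4222/1697 - 53/8 = -123717/13576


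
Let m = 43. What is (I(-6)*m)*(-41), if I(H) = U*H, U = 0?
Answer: 0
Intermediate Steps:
I(H) = 0 (I(H) = 0*H = 0)
(I(-6)*m)*(-41) = (0*43)*(-41) = 0*(-41) = 0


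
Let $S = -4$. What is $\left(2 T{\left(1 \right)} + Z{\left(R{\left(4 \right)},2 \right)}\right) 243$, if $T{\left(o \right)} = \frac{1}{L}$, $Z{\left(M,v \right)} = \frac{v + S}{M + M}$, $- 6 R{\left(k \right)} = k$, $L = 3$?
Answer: $\frac{1053}{2} \approx 526.5$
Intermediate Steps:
$R{\left(k \right)} = - \frac{k}{6}$
$Z{\left(M,v \right)} = \frac{-4 + v}{2 M}$ ($Z{\left(M,v \right)} = \frac{v - 4}{M + M} = \frac{-4 + v}{2 M}$)
$T{\left(o \right)} = \frac{1}{3}$
$\left(2 T{\left(1 \right)} + Z{\left(R{\left(4 \right)},2 \right)}\right) 243 = \left(2 \cdot \frac{1}{3} + \frac{-4 + 2}{2 \left(\left(- \frac{1}{6}\right) 4\right)}\right) 243 = \left(\frac{2}{3} + \frac{1}{2} \frac{1}{- \frac{2}{3}} \left(-2\right)\right) 243 = \left(\frac{2}{3} + \frac{1}{2} \left(- \frac{3}{2}\right) \left(-2\right)\right) 243 = \left(\frac{2}{3} + \frac{3}{2}\right) 243 = \frac{13}{6} \cdot 243 = \frac{1053}{2}$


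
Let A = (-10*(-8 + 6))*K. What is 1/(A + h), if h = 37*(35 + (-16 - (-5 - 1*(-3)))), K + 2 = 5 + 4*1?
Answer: 1/917 ≈ 0.0010905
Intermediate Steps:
K = 7 (K = -2 + (5 + 4*1) = -2 + (5 + 4) = -2 + 9 = 7)
h = 777 (h = 37*(35 + (-16 - (-5 + 3))) = 37*(35 + (-16 - 1*(-2))) = 37*(35 + (-16 + 2)) = 37*(35 - 14) = 37*21 = 777)
A = 140 (A = -10*(-8 + 6)*7 = -10*(-2)*7 = 20*7 = 140)
1/(A + h) = 1/(140 + 777) = 1/917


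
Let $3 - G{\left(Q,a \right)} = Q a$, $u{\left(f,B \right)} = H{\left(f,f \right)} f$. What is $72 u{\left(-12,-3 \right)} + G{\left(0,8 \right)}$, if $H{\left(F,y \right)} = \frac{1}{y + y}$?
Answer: $39$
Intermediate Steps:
$H{\left(F,y \right)} = \frac{1}{2 y}$
$u{\left(f,B \right)} = \frac{1}{2}$ ($u{\left(f,B \right)} = \frac{1}{2 f} f = \frac{1}{2}$)
$G{\left(Q,a \right)} = 3 - Q a$
$72 u{\left(-12,-3 \right)} + G{\left(0,8 \right)} = 72 \cdot \frac{1}{2} + \left(3 - 0 \cdot 8\right) = 36 + \left(3 + 0\right) = 36 + 3 = 39$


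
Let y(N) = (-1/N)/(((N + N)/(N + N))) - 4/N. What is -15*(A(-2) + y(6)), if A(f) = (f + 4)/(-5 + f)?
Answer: 235/14 ≈ 16.786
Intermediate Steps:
A(f) = (4 + f)/(-5 + f)
y(N) = -5/N (y(N) = (-1/N)/(((2*N)/((2*N)))) - 4/N = (-1/N)/(((2*N)*(1/(2*N)))) - 4/N = -1/N/1 - 4/N = -1/N*1 - 4/N = -1/N - 4/N = -5/N)
-15*(A(-2) + y(6)) = -15*((4 - 2)/(-5 - 2) - 5/6) = -15*(2/(-7) - 5*1/6) = -15*(-1/7*2 - 5/6) = -15*(-2/7 - 5/6) = -15*(-47/42) = 235/14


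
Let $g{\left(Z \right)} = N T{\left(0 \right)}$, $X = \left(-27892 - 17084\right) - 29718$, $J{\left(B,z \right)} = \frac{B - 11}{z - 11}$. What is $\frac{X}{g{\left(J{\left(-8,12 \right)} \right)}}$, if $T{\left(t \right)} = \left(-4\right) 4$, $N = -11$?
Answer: $- \frac{37347}{88} \approx -424.4$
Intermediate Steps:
$J{\left(B,z \right)} = \frac{-11 + B}{-11 + z}$
$X = -74694$ ($X = -44976 - 29718 = -74694$)
$T{\left(t \right)} = -16$
$g{\left(Z \right)} = 176$ ($g{\left(Z \right)} = \left(-11\right) \left(-16\right) = 176$)
$\frac{X}{g{\left(J{\left(-8,12 \right)} \right)}} = - \frac{74694}{176} = \left(-74694\right) \frac{1}{176} = - \frac{37347}{88}$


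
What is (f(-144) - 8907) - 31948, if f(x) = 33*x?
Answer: -45607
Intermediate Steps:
(f(-144) - 8907) - 31948 = (33*(-144) - 8907) - 31948 = (-4752 - 8907) - 31948 = -13659 - 31948 = -45607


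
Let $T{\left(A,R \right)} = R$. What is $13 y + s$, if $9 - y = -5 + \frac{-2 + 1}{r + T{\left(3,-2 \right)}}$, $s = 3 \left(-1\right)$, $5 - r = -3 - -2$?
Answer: $\frac{729}{4} \approx 182.25$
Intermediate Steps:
$r = 6$ ($r = 5 - \left(-3 - -2\right) = 5 - \left(-3 + 2\right) = 5 - -1 = 5 + 1 = 6$)
$s = -3$
$y = \frac{57}{4}$ ($y = 9 - \left(-5 + \frac{-2 + 1}{6 - 2}\right) = 9 - \left(-5 - \frac{1}{4}\right) = 9 - - \frac{21}{4} = 9 + \frac{21}{4} = \frac{57}{4} \approx 14.25$)
$13 y + s = 13 \cdot \frac{57}{4} - 3 = \frac{741}{4} - 3 = \frac{729}{4}$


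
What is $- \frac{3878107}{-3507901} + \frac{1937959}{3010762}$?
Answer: $\frac{18474225501593}{10561455030562} \approx 1.7492$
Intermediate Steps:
$- \frac{3878107}{-3507901} + \frac{1937959}{3010762} = \left(-3878107\right) \left(- \frac{1}{3507901}\right) + 1937959 \cdot \frac{1}{3010762} = \frac{3878107}{3507901} + \frac{1937959}{3010762} = \frac{18474225501593}{10561455030562}$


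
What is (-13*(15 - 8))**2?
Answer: 8281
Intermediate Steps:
(-13*(15 - 8))**2 = (-13*7)**2 = (-91)**2 = 8281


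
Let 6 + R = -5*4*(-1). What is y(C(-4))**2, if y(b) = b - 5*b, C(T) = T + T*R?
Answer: 57600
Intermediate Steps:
R = 14 (R = -6 - 5*4*(-1) = -6 - 20*(-1) = -6 + 20 = 14)
C(T) = 15*T (C(T) = T + T*14 = T + 14*T = 15*T)
y(b) = -4*b
y(C(-4))**2 = (-60*(-4))**2 = (-4*(-60))**2 = 240**2 = 57600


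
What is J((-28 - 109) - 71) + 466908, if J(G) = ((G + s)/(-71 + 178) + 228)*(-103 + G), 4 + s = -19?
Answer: 42443841/107 ≈ 3.9667e+5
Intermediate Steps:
s = -23 (s = -4 - 19 = -23)
J(G) = (-103 + G)*(24373/107 + G/107) (J(G) = ((G - 23)/(-71 + 178) + 228)*(-103 + G) = ((-23 + G)/107 + 228)*(-103 + G) = ((-23 + G)*(1/107) + 228)*(-103 + G) = ((-23/107 + G/107) + 228)*(-103 + G) = (24373/107 + G/107)*(-103 + G) = (-103 + G)*(24373/107 + G/107))
J((-28 - 109) - 71) + 466908 = (-2510419/107 + ((-28 - 109) - 71)**2/107 + 24270*((-28 - 109) - 71)/107) + 466908 = (-2510419/107 + (-137 - 71)**2/107 + 24270*(-137 - 71)/107) + 466908 = (-2510419/107 + (1/107)*(-208)**2 + (24270/107)*(-208)) + 466908 = (-2510419/107 + (1/107)*43264 - 5048160/107) + 466908 = (-2510419/107 + 43264/107 - 5048160/107) + 466908 = -7515315/107 + 466908 = 42443841/107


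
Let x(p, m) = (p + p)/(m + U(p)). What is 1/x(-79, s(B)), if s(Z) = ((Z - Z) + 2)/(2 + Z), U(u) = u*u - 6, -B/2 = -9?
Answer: -62351/1580 ≈ -39.463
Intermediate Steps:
B = 18 (B = -2*(-9) = 18)
U(u) = -6 + u² (U(u) = u² - 6 = -6 + u²)
s(Z) = 2/(2 + Z) (s(Z) = (0 + 2)/(2 + Z) = 2/(2 + Z))
x(p, m) = 2*p/(-6 + m + p²) (x(p, m) = (p + p)/(m + (-6 + p²)) = (2*p)/(-6 + m + p²) = 2*p/(-6 + m + p²))
1/x(-79, s(B)) = 1/(2*(-79)/(-6 + 2/(2 + 18) + (-79)²)) = 1/(2*(-79)/(-6 + 2/20 + 6241)) = 1/(2*(-79)/(-6 + 2*(1/20) + 6241)) = 1/(2*(-79)/(-6 + ⅒ + 6241)) = 1/(2*(-79)/(62351/10)) = 1/(2*(-79)*(10/62351)) = 1/(-1580/62351) = -62351/1580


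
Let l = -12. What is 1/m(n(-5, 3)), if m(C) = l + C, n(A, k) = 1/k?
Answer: -3/35 ≈ -0.085714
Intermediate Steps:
m(C) = -12 + C
1/m(n(-5, 3)) = 1/(-12 + 1/3) = 1/(-12 + ⅓) = 1/(-35/3) = -3/35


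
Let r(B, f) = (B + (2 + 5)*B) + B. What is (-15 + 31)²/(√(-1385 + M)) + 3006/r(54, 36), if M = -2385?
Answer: 167/27 - 128*I*√3770/1885 ≈ 6.1852 - 4.1694*I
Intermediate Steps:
r(B, f) = 9*B (r(B, f) = (B + 7*B) + B = 8*B + B = 9*B)
(-15 + 31)²/(√(-1385 + M)) + 3006/r(54, 36) = (-15 + 31)²/(√(-1385 - 2385)) + 3006/((9*54)) = 16²/(√(-3770)) + 3006/486 = 256/((I*√3770)) + 3006*(1/486) = 256*(-I*√3770/3770) + 167/27 = -128*I*√3770/1885 + 167/27 = 167/27 - 128*I*√3770/1885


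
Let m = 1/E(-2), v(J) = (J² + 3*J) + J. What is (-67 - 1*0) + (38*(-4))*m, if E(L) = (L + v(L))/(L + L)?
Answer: -505/3 ≈ -168.33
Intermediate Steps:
v(J) = J² + 4*J
E(L) = (L + L*(4 + L))/(2*L) (E(L) = (L + L*(4 + L))/(L + L) = (L + L*(4 + L))/((2*L)) = (L + L*(4 + L))*(1/(2*L)) = (L + L*(4 + L))/(2*L))
m = ⅔ (m = 1/(5/2 + (½)*(-2)) = 1/(5/2 - 1) = 1/(3/2) = ⅔ ≈ 0.66667)
(-67 - 1*0) + (38*(-4))*m = (-67 - 1*0) + (38*(-4))*(⅔) = (-67 + 0) - 152*⅔ = -67 - 304/3 = -505/3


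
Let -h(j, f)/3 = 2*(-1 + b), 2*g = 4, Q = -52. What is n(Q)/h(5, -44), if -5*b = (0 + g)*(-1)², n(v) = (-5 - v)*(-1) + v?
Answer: -165/14 ≈ -11.786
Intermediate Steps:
g = 2 (g = (½)*4 = 2)
n(v) = 5 + 2*v (n(v) = (5 + v) + v = 5 + 2*v)
b = -⅖ (b = -(0 + 2)*(-1)²/5 = -2/5 = -⅕*2 = -⅖ ≈ -0.40000)
h(j, f) = 42/5 (h(j, f) = -6*(-1 - ⅖) = -6*(-7)/5 = -3*(-14/5) = 42/5)
n(Q)/h(5, -44) = (5 + 2*(-52))/(42/5) = (5 - 104)*(5/42) = -99*5/42 = -165/14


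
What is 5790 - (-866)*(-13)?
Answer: -5468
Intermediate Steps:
5790 - (-866)*(-13) = 5790 - 1*11258 = 5790 - 11258 = -5468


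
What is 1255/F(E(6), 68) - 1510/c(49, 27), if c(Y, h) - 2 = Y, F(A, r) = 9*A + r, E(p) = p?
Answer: -120215/6222 ≈ -19.321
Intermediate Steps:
F(A, r) = r + 9*A
c(Y, h) = 2 + Y
1255/F(E(6), 68) - 1510/c(49, 27) = 1255/(68 + 9*6) - 1510/(2 + 49) = 1255/(68 + 54) - 1510/51 = 1255/122 - 1510*1/51 = 1255*(1/122) - 1510/51 = 1255/122 - 1510/51 = -120215/6222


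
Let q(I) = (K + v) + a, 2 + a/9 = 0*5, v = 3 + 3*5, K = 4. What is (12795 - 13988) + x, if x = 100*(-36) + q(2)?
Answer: -4789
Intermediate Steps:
v = 18 (v = 3 + 15 = 18)
a = -18 (a = -18 + 9*(0*5) = -18 + 9*0 = -18 + 0 = -18)
q(I) = 4 (q(I) = (4 + 18) - 18 = 22 - 18 = 4)
x = -3596 (x = 100*(-36) + 4 = -3600 + 4 = -3596)
(12795 - 13988) + x = (12795 - 13988) - 3596 = -1193 - 3596 = -4789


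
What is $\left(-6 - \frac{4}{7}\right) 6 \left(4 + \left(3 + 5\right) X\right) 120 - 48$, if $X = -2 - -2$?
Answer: $- \frac{132816}{7} \approx -18974.0$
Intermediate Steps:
$X = 0$ ($X = -2 + 2 = 0$)
$\left(-6 - \frac{4}{7}\right) 6 \left(4 + \left(3 + 5\right) X\right) 120 - 48 = \left(-6 - \frac{4}{7}\right) 6 \left(4 + \left(3 + 5\right) 0\right) 120 - 48 = \left(-6 - \frac{4}{7}\right) 6 \left(4 + 8 \cdot 0\right) 120 - 48 = \left(-6 - \frac{4}{7}\right) 6 \left(4 + 0\right) 120 - 48 = - \frac{46 \cdot 6 \cdot 4}{7} \cdot 120 - 48 = \left(- \frac{46}{7}\right) 24 \cdot 120 - 48 = \left(- \frac{1104}{7}\right) 120 - 48 = - \frac{132480}{7} - 48 = - \frac{132816}{7}$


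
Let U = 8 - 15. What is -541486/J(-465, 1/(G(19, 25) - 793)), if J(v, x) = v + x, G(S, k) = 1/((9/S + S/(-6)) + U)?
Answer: 237273479597/203758670 ≈ 1164.5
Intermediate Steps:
U = -7
G(S, k) = 1/(-7 + 9/S - S/6) (G(S, k) = 1/((9/S + S/(-6)) - 7) = 1/((9/S + S*(-⅙)) - 7) = 1/((9/S - S/6) - 7) = 1/(-7 + 9/S - S/6))
-541486/J(-465, 1/(G(19, 25) - 793)) = -541486/(-465 + 1/(6*19/(54 - 1*19² - 42*19) - 793)) = -541486/(-465 + 1/(6*19/(54 - 1*361 - 798) - 793)) = -541486/(-465 + 1/(6*19/(54 - 361 - 798) - 793)) = -541486/(-465 + 1/(6*19/(-1105) - 793)) = -541486/(-465 + 1/(6*19*(-1/1105) - 793)) = -541486/(-465 + 1/(-114/1105 - 793)) = -541486/(-465 + 1/(-876379/1105)) = -541486/(-465 - 1105/876379) = -541486/(-407517340/876379) = -541486*(-876379/407517340) = 237273479597/203758670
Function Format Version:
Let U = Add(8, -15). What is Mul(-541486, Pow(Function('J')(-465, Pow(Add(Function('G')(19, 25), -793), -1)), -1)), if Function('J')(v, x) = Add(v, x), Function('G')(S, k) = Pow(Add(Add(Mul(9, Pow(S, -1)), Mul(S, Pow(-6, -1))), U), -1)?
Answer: Rational(237273479597, 203758670) ≈ 1164.5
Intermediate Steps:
U = -7
Function('G')(S, k) = Pow(Add(-7, Mul(9, Pow(S, -1)), Mul(Rational(-1, 6), S)), -1) (Function('G')(S, k) = Pow(Add(Add(Mul(9, Pow(S, -1)), Mul(S, Pow(-6, -1))), -7), -1) = Pow(Add(Add(Mul(9, Pow(S, -1)), Mul(S, Rational(-1, 6))), -7), -1) = Pow(Add(Add(Mul(9, Pow(S, -1)), Mul(Rational(-1, 6), S)), -7), -1) = Pow(Add(-7, Mul(9, Pow(S, -1)), Mul(Rational(-1, 6), S)), -1))
Mul(-541486, Pow(Function('J')(-465, Pow(Add(Function('G')(19, 25), -793), -1)), -1)) = Mul(-541486, Pow(Add(-465, Pow(Add(Mul(6, 19, Pow(Add(54, Mul(-1, Pow(19, 2)), Mul(-42, 19)), -1)), -793), -1)), -1)) = Mul(-541486, Pow(Add(-465, Pow(Add(Mul(6, 19, Pow(Add(54, Mul(-1, 361), -798), -1)), -793), -1)), -1)) = Mul(-541486, Pow(Add(-465, Pow(Add(Mul(6, 19, Pow(Add(54, -361, -798), -1)), -793), -1)), -1)) = Mul(-541486, Pow(Add(-465, Pow(Add(Mul(6, 19, Pow(-1105, -1)), -793), -1)), -1)) = Mul(-541486, Pow(Add(-465, Pow(Add(Mul(6, 19, Rational(-1, 1105)), -793), -1)), -1)) = Mul(-541486, Pow(Add(-465, Pow(Add(Rational(-114, 1105), -793), -1)), -1)) = Mul(-541486, Pow(Add(-465, Pow(Rational(-876379, 1105), -1)), -1)) = Mul(-541486, Pow(Add(-465, Rational(-1105, 876379)), -1)) = Mul(-541486, Pow(Rational(-407517340, 876379), -1)) = Mul(-541486, Rational(-876379, 407517340)) = Rational(237273479597, 203758670)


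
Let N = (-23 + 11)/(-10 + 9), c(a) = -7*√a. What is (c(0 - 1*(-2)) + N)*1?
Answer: 12 - 7*√2 ≈ 2.1005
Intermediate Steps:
N = 12 (N = -12/(-1) = -12*(-1) = 12)
(c(0 - 1*(-2)) + N)*1 = (-7*√(0 - 1*(-2)) + 12)*1 = (-7*√(0 + 2) + 12)*1 = (-7*√2 + 12)*1 = (12 - 7*√2)*1 = 12 - 7*√2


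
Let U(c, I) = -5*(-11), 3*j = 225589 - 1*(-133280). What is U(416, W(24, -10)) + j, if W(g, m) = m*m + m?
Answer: 119678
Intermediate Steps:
j = 119623 (j = (225589 - 1*(-133280))/3 = (225589 + 133280)/3 = (⅓)*358869 = 119623)
W(g, m) = m + m² (W(g, m) = m² + m = m + m²)
U(c, I) = 55
U(416, W(24, -10)) + j = 55 + 119623 = 119678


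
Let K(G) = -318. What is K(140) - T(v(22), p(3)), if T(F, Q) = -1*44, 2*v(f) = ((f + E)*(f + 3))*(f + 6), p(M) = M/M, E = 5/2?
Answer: -274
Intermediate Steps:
E = 5/2 (E = 5*(1/2) = 5/2 ≈ 2.5000)
p(M) = 1
v(f) = (3 + f)*(6 + f)*(5/2 + f)/2 (v(f) = (((f + 5/2)*(f + 3))*(f + 6))/2 = (((5/2 + f)*(3 + f))*(6 + f))/2 = (((3 + f)*(5/2 + f))*(6 + f))/2 = ((3 + f)*(6 + f)*(5/2 + f))/2 = (3 + f)*(6 + f)*(5/2 + f)/2)
T(F, Q) = -44
K(140) - T(v(22), p(3)) = -318 - 1*(-44) = -318 + 44 = -274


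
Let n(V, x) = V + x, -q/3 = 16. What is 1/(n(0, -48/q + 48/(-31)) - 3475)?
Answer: -31/107742 ≈ -0.00028772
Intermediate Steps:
q = -48 (q = -3*16 = -48)
1/(n(0, -48/q + 48/(-31)) - 3475) = 1/((0 + (-48/(-48) + 48/(-31))) - 3475) = 1/((0 + (-48*(-1/48) + 48*(-1/31))) - 3475) = 1/((0 + (1 - 48/31)) - 3475) = 1/((0 - 17/31) - 3475) = 1/(-17/31 - 3475) = 1/(-107742/31) = -31/107742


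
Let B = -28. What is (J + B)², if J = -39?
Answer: 4489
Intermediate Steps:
(J + B)² = (-39 - 28)² = (-67)² = 4489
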